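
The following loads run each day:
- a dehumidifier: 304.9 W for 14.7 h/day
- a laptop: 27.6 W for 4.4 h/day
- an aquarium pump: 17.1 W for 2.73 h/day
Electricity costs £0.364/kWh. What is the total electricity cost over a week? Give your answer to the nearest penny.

dehumidifier: 304.9 W × 14.7 h × 7 d = 31,374 Wh = 31.37 kWh
laptop: 27.6 W × 4.4 h × 7 d = 850 Wh = 0.8501 kWh
aquarium pump: 17.1 W × 2.73 h × 7 d = 327 Wh = 0.3268 kWh
Total energy = 31.37 + 0.8501 + 0.3268 = 32.55 kWh
Cost = 32.55 kWh × £0.364 = £11.85

£11.85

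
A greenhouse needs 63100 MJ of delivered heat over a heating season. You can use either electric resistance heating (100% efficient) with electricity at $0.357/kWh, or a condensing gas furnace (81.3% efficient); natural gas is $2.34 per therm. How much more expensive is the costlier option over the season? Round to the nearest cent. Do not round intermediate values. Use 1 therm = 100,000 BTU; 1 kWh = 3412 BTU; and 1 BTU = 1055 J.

$4536.53

Heat load = 63100 MJ = 63,100,000,000 J / 1055 = 59,810,427 BTU
Gas: input = 59,810,427 / 0.813 = 73,567,560 BTU = 735.7 therm → 735.7 × $2.34 = $1,721.48
Electric: 59,810,427 BTU / 3412 = 17,530 kWh → × $0.357 = $6,258.01
Difference = |$1,721.48 − $6,258.01| = $4,536.53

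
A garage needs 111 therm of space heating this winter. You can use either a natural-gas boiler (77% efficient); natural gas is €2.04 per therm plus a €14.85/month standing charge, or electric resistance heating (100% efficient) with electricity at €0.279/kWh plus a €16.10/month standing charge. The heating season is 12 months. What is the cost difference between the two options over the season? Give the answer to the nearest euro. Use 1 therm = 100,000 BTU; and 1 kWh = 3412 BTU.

€629

Heat load = 111 therm × 100,000 = 11,100,000 BTU
Gas: input = 11,100,000 / 0.77 = 14,415,584 BTU = 144.2 therm → 144.2 × €2.04 = €294.08; + 12 × €14.85 standing = €472.28
Electric: 11,100,000 BTU / 3412 = 3,253 kWh → × €0.279 = €907.65; + 12 × €16.10 standing = €1,100.85
Difference = |€472.28 − €1,100.85| = €628.57 ≈ €629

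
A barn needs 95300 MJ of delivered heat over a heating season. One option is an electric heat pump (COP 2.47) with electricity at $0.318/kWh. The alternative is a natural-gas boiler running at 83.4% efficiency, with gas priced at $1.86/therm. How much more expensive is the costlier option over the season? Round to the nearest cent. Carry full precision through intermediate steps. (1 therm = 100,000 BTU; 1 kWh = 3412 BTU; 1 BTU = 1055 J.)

Heat load = 95300 MJ = 95,300,000,000 J / 1055 = 90,331,754 BTU
Gas: input = 90,331,754 / 0.834 = 108,311,455 BTU = 1,083 therm → 1,083 × $1.86 = $2,014.59
Heat pump: 90,331,754 BTU / 3412 = 26,470 kWh heat; / 2.47 = 10,720 kWh in → × $0.318 = $3,408.49
Difference = |$2,014.59 − $3,408.49| = $1,393.89

$1393.89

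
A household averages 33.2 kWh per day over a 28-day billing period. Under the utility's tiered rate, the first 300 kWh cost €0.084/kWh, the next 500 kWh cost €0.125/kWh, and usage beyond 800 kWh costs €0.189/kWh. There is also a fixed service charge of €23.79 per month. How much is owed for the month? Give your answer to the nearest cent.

€135.98

Usage = 33.2 kWh/day × 28 days = 929.6 kWh
First 300 kWh × €0.084 = €25.20
Next 500 kWh × €0.125 = €62.50
Remaining 129.6 kWh × €0.189 = €24.49
Energy charge = €112.19; + service €23.79 = €135.98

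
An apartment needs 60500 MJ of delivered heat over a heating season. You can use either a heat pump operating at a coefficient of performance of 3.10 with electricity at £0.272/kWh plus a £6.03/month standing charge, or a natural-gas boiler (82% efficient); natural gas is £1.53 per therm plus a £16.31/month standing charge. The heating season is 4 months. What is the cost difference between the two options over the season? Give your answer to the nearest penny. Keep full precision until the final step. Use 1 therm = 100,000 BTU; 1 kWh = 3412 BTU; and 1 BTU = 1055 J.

Heat load = 60500 MJ = 60,500,000,000 J / 1055 = 57,345,972 BTU
Gas: input = 57,345,972 / 0.82 = 69,934,112 BTU = 699.3 therm → 699.3 × £1.53 = £1,069.99; + 4 × £16.31 standing = £1,135.23
Heat pump: 57,345,972 BTU / 3412 = 16,810 kWh heat; / 3.10 = 5,422 kWh in → × £0.272 = £1,474.69; + 4 × £6.03 standing = £1,498.81
Difference = |£1,135.23 − £1,498.81| = £363.58

£363.58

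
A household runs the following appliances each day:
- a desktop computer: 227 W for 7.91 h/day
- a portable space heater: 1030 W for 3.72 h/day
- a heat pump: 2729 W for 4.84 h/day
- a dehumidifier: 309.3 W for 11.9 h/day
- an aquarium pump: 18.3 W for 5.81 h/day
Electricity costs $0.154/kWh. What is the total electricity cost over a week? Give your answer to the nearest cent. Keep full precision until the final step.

desktop computer: 227 W × 7.91 h × 7 d = 12,569 Wh = 12.57 kWh
portable space heater: 1030 W × 3.72 h × 7 d = 26,821 Wh = 26.82 kWh
heat pump: 2729 W × 4.84 h × 7 d = 92,459 Wh = 92.46 kWh
dehumidifier: 309.3 W × 11.9 h × 7 d = 25,765 Wh = 25.76 kWh
aquarium pump: 18.3 W × 5.81 h × 7 d = 744 Wh = 0.7443 kWh
Total energy = 12.57 + 26.82 + 92.46 + 25.76 + 0.7443 = 158.4 kWh
Cost = 158.4 kWh × $0.154 = $24.39

$24.39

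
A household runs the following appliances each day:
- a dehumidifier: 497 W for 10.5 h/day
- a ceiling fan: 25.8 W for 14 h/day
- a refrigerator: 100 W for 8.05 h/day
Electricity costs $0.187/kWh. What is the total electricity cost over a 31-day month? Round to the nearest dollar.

$37

dehumidifier: 497 W × 10.5 h × 31 d = 161,774 Wh = 161.8 kWh
ceiling fan: 25.8 W × 14 h × 31 d = 11,197 Wh = 11.2 kWh
refrigerator: 100 W × 8.05 h × 31 d = 24,955 Wh = 24.96 kWh
Total energy = 161.8 + 11.2 + 24.96 = 197.9 kWh
Cost = 197.9 kWh × $0.187 = $37.01 ≈ $37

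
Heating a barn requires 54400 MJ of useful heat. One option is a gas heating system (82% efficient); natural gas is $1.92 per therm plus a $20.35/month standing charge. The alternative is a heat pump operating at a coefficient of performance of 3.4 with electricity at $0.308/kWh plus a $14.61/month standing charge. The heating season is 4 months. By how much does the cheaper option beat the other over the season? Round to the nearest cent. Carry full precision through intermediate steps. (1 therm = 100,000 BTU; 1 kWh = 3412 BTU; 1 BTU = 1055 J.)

$138.71

Heat load = 54400 MJ = 54,400,000,000 J / 1055 = 51,563,981 BTU
Gas: input = 51,563,981 / 0.82 = 62,882,904 BTU = 628.8 therm → 628.8 × $1.92 = $1,207.35; + 4 × $20.35 standing = $1,288.75
Heat pump: 51,563,981 BTU / 3412 = 15,110 kWh heat; / 3.4 = 4,445 kWh in → × $0.308 = $1,369.02; + 4 × $14.61 standing = $1,427.46
Difference = |$1,288.75 − $1,427.46| = $138.71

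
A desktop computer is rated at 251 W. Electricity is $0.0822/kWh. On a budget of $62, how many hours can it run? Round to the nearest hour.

Energy budget = $62 / $0.0822 per kWh = 754.3 kWh = 754,258 Wh
Runtime = 754,258 Wh / 251 W = 3,005 h

3005 h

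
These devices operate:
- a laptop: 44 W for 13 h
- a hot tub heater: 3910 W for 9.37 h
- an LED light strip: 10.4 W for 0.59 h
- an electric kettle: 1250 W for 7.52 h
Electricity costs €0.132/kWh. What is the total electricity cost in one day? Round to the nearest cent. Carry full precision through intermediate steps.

€6.15

laptop: 44 W × 13 h = 572 Wh = 0.572 kWh
hot tub heater: 3910 W × 9.37 h = 36,637 Wh = 36.64 kWh
LED light strip: 10.4 W × 0.59 h = 6 Wh = 0.006136 kWh
electric kettle: 1250 W × 7.52 h = 9,400 Wh = 9.4 kWh
Total energy = 0.572 + 36.64 + 0.006136 + 9.4 = 46.61 kWh
Cost = 46.61 kWh × €0.132 = €6.15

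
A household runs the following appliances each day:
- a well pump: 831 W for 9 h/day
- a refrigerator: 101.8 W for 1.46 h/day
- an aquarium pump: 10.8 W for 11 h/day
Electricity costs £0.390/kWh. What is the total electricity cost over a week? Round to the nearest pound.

well pump: 831 W × 9 h × 7 d = 52,353 Wh = 52.35 kWh
refrigerator: 101.8 W × 1.46 h × 7 d = 1,040 Wh = 1.04 kWh
aquarium pump: 10.8 W × 11 h × 7 d = 832 Wh = 0.8316 kWh
Total energy = 52.35 + 1.04 + 0.8316 = 54.22 kWh
Cost = 54.22 kWh × £0.390 = £21.15 ≈ £21

£21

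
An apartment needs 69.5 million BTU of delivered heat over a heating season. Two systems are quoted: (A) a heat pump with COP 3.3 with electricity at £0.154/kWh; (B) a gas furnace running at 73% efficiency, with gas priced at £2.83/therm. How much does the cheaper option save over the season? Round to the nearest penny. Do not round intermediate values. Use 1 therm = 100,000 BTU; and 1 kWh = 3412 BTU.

£1743.75

Heat load = 69.5 × 10⁶ BTU = 69,500,000 BTU
Gas: input = 69,500,000 / 0.73 = 95,205,479 BTU = 952.1 therm → 952.1 × £2.83 = £2,694.32
Heat pump: 69,500,000 BTU / 3412 = 20,370 kWh heat; / 3.3 = 6,173 kWh in → × £0.154 = £950.57
Difference = |£2,694.32 − £950.57| = £1,743.75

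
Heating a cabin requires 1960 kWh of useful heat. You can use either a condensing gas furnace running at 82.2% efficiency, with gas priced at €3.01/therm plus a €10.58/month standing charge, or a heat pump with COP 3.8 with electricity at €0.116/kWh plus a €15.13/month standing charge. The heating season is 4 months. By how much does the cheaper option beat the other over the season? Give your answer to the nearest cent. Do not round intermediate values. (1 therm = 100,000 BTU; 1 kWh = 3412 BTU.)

€166.85

Heat load = 1960 kWh × 3412 = 6,687,520 BTU
Gas: input = 6,687,520 / 0.822 = 8,135,669 BTU = 81.36 therm → 81.36 × €3.01 = €244.88; + 4 × €10.58 standing = €287.20
Heat pump: 6,687,520 BTU / 3412 = 1,960 kWh heat; / 3.8 = 515.8 kWh in → × €0.116 = €59.83; + 4 × €15.13 standing = €120.35
Difference = |€287.20 − €120.35| = €166.85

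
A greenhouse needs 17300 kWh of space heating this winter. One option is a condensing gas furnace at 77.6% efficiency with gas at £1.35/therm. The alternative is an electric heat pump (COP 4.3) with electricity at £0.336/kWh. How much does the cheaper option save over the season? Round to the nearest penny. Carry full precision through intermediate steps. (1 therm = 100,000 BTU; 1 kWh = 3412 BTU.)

Heat load = 17300 kWh × 3412 = 59,027,600 BTU
Gas: input = 59,027,600 / 0.776 = 76,066,495 BTU = 760.7 therm → 760.7 × £1.35 = £1,026.90
Heat pump: 59,027,600 BTU / 3412 = 17,300 kWh heat; / 4.3 = 4,023 kWh in → × £0.336 = £1,351.81
Difference = |£1,026.90 − £1,351.81| = £324.92

£324.92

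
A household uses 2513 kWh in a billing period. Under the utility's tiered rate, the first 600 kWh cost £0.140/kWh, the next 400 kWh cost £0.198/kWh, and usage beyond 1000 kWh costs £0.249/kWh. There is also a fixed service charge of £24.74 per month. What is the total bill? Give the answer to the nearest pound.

First 600 kWh × £0.140 = £84.00
Next 400 kWh × £0.198 = £79.20
Remaining 1513 kWh × £0.249 = £376.74
Energy charge = £539.94; + service £24.74 = £564.68 ≈ £565

£565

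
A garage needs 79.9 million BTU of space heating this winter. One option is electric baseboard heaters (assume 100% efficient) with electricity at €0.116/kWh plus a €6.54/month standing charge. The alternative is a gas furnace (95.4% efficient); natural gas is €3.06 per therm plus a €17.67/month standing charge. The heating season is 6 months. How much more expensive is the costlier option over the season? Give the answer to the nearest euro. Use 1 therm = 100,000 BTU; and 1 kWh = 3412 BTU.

Heat load = 79.9 × 10⁶ BTU = 79,900,000 BTU
Gas: input = 79,900,000 / 0.954 = 83,752,621 BTU = 837.5 therm → 837.5 × €3.06 = €2,562.83; + 6 × €17.67 standing = €2,668.85
Electric: 79,900,000 BTU / 3412 = 23,420 kWh → × €0.116 = €2,716.41; + 6 × €6.54 standing = €2,755.65
Difference = |€2,668.85 − €2,755.65| = €86.80 ≈ €87

€87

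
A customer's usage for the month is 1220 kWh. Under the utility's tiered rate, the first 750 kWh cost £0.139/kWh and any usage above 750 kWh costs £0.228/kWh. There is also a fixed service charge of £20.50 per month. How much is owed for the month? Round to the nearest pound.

£232

First 750 kWh × £0.139 = £104.25
Remaining 470 kWh × £0.228 = £107.16
Energy charge = £211.41; + service £20.50 = £231.91 ≈ £232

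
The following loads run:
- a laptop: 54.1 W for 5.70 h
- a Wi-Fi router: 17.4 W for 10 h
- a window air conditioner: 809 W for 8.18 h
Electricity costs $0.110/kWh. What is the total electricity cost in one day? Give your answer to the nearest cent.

$0.78

laptop: 54.1 W × 5.70 h = 308 Wh = 0.3084 kWh
Wi-Fi router: 17.4 W × 10 h = 174 Wh = 0.174 kWh
window air conditioner: 809 W × 8.18 h = 6,618 Wh = 6.618 kWh
Total energy = 0.3084 + 0.174 + 6.618 = 7.1 kWh
Cost = 7.1 kWh × $0.110 = $0.78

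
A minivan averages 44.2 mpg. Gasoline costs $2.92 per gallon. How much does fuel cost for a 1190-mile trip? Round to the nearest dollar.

Fuel = 1190 mi / 44.2 mpg = 26.92 gal
Cost = 26.92 gal × $2.92/gal = $78.62 ≈ $79

$79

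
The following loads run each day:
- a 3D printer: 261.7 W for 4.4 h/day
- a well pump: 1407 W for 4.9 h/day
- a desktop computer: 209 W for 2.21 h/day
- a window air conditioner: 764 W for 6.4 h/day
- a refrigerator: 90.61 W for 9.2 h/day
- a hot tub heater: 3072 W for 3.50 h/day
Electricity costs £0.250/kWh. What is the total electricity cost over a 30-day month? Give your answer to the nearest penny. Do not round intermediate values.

3D printer: 261.7 W × 4.4 h × 30 d = 34,544 Wh = 34.54 kWh
well pump: 1407 W × 4.9 h × 30 d = 206,829 Wh = 206.8 kWh
desktop computer: 209 W × 2.21 h × 30 d = 13,857 Wh = 13.86 kWh
window air conditioner: 764 W × 6.4 h × 30 d = 146,688 Wh = 146.7 kWh
refrigerator: 90.61 W × 9.2 h × 30 d = 25,008 Wh = 25.01 kWh
hot tub heater: 3072 W × 3.50 h × 30 d = 322,560 Wh = 322.6 kWh
Total energy = 34.54 + 206.8 + 13.86 + 146.7 + 25.01 + 322.6 = 749.5 kWh
Cost = 749.5 kWh × £0.250 = £187.37

£187.37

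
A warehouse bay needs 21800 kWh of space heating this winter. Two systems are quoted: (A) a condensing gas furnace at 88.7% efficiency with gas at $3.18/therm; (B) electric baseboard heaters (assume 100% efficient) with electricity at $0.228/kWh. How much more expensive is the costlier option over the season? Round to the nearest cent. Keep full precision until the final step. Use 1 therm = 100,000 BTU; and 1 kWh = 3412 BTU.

$2303.73

Heat load = 21800 kWh × 3412 = 74,381,600 BTU
Gas: input = 74,381,600 / 0.887 = 83,857,497 BTU = 838.6 therm → 838.6 × $3.18 = $2,666.67
Electric: 74,381,600 BTU / 3412 = 21,800 kWh → × $0.228 = $4,970.40
Difference = |$2,666.67 − $4,970.40| = $2,303.73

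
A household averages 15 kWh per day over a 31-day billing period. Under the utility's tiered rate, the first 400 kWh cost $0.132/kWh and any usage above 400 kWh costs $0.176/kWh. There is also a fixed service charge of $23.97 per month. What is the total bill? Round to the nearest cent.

Usage = 15 kWh/day × 31 days = 465 kWh
First 400 kWh × $0.132 = $52.80
Remaining 65 kWh × $0.176 = $11.44
Energy charge = $64.24; + service $23.97 = $88.21

$88.21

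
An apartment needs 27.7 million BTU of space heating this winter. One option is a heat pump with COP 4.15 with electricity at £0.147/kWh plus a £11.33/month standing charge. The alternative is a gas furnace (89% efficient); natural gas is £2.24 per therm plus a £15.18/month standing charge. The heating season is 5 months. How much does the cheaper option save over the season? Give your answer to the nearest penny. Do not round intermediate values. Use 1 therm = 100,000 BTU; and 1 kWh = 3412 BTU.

Heat load = 27.7 × 10⁶ BTU = 27,700,000 BTU
Gas: input = 27,700,000 / 0.89 = 31,123,596 BTU = 311.2 therm → 311.2 × £2.24 = £697.17; + 5 × £15.18 standing = £773.07
Heat pump: 27,700,000 BTU / 3412 = 8,118 kWh heat; / 4.15 = 1,956 kWh in → × £0.147 = £287.57; + 5 × £11.33 standing = £344.22
Difference = |£773.07 − £344.22| = £428.85

£428.85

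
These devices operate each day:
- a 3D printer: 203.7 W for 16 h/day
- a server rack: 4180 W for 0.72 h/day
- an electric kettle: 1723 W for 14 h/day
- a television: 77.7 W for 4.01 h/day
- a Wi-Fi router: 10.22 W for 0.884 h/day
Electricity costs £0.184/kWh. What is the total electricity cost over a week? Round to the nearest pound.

£40

3D printer: 203.7 W × 16 h × 7 d = 22,814 Wh = 22.81 kWh
server rack: 4180 W × 0.72 h × 7 d = 21,067 Wh = 21.07 kWh
electric kettle: 1723 W × 14 h × 7 d = 168,854 Wh = 168.9 kWh
television: 77.7 W × 4.01 h × 7 d = 2,181 Wh = 2.181 kWh
Wi-Fi router: 10.22 W × 0.884 h × 7 d = 63 Wh = 0.06324 kWh
Total energy = 22.81 + 21.07 + 168.9 + 2.181 + 0.06324 = 215 kWh
Cost = 215 kWh × £0.184 = £39.56 ≈ £40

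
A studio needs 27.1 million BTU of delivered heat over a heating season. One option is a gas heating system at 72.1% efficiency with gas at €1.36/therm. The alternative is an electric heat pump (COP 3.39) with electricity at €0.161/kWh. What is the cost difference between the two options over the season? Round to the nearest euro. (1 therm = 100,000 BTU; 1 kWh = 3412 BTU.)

€134

Heat load = 27.1 × 10⁶ BTU = 27,100,000 BTU
Gas: input = 27,100,000 / 0.721 = 37,586,685 BTU = 375.9 therm → 375.9 × €1.36 = €511.18
Heat pump: 27,100,000 BTU / 3412 = 7,943 kWh heat; / 3.39 = 2,343 kWh in → × €0.161 = €377.21
Difference = |€511.18 − €377.21| = €133.97 ≈ €134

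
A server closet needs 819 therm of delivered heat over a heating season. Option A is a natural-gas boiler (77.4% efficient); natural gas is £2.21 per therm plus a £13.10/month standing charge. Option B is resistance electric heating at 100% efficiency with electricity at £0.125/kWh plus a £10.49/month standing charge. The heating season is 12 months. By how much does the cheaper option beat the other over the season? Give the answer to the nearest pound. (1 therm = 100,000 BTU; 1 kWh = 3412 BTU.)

Heat load = 819 therm × 100,000 = 81,900,000 BTU
Gas: input = 81,900,000 / 0.774 = 105,813,953 BTU = 1,058 therm → 1,058 × £2.21 = £2,338.49; + 12 × £13.10 standing = £2,495.69
Electric: 81,900,000 BTU / 3412 = 24,000 kWh → × £0.125 = £3,000.44; + 12 × £10.49 standing = £3,126.32
Difference = |£2,495.69 − £3,126.32| = £630.63 ≈ £631

£631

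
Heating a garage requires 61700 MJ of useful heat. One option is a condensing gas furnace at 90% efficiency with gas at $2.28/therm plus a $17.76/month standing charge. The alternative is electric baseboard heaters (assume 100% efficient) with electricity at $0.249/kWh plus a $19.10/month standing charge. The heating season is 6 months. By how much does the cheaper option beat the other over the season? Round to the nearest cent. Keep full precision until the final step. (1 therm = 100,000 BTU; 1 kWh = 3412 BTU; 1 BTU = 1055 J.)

Heat load = 61700 MJ = 61,700,000,000 J / 1055 = 58,483,412 BTU
Gas: input = 58,483,412 / 0.90 = 64,981,569 BTU = 649.8 therm → 649.8 × $2.28 = $1,481.58; + 6 × $17.76 standing = $1,588.14
Electric: 58,483,412 BTU / 3412 = 17,140 kWh → × $0.249 = $4,267.99; + 6 × $19.10 standing = $4,382.59
Difference = |$1,588.14 − $4,382.59| = $2,794.45

$2794.45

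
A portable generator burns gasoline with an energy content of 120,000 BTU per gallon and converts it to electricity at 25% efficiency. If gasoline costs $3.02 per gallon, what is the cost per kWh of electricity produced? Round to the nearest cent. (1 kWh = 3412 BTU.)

Electrical output per gallon = 120,000 BTU × 0.25 / 3412 BTU/kWh = 8.792 kWh
Cost per kWh = $3.02 / 8.792 kWh = $0.343

$0.34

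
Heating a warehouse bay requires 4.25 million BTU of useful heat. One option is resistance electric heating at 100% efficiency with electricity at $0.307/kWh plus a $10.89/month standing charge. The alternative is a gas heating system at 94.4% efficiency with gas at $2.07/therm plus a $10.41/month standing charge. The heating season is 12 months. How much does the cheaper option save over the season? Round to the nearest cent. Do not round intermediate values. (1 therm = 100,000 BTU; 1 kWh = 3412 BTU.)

$294.97

Heat load = 4.25 × 10⁶ BTU = 4,250,000 BTU
Gas: input = 4,250,000 / 0.944 = 4,502,119 BTU = 45.02 therm → 45.02 × $2.07 = $93.19; + 12 × $10.41 standing = $218.11
Electric: 4,250,000 BTU / 3412 = 1,246 kWh → × $0.307 = $382.40; + 12 × $10.89 standing = $513.08
Difference = |$218.11 − $513.08| = $294.97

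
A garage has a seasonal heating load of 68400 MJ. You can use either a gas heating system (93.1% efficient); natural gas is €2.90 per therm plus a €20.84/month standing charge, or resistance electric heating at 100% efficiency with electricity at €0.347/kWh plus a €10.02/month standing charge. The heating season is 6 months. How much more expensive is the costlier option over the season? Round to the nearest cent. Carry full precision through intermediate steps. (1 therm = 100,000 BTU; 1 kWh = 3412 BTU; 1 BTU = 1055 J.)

Heat load = 68400 MJ = 68,400,000,000 J / 1055 = 64,834,123 BTU
Gas: input = 64,834,123 / 0.931 = 69,639,230 BTU = 696.4 therm → 696.4 × €2.90 = €2,019.54; + 6 × €20.84 standing = €2,144.58
Electric: 64,834,123 BTU / 3412 = 19,000 kWh → × €0.347 = €6,593.62; + 6 × €10.02 standing = €6,653.74
Difference = |€2,144.58 − €6,653.74| = €4,509.17

€4509.17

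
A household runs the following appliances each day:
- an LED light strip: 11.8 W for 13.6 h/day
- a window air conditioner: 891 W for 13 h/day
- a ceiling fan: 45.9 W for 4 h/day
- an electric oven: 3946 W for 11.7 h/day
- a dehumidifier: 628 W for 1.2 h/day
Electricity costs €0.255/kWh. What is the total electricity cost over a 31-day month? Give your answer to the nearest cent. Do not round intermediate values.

€465.20

LED light strip: 11.8 W × 13.6 h × 31 d = 4,975 Wh = 4.975 kWh
window air conditioner: 891 W × 13 h × 31 d = 359,073 Wh = 359.1 kWh
ceiling fan: 45.9 W × 4 h × 31 d = 5,692 Wh = 5.692 kWh
electric oven: 3946 W × 11.7 h × 31 d = 1,431,214 Wh = 1,431 kWh
dehumidifier: 628 W × 1.2 h × 31 d = 23,362 Wh = 23.36 kWh
Total energy = 4.975 + 359.1 + 5.692 + 1,431 + 23.36 = 1,824 kWh
Cost = 1,824 kWh × €0.255 = €465.20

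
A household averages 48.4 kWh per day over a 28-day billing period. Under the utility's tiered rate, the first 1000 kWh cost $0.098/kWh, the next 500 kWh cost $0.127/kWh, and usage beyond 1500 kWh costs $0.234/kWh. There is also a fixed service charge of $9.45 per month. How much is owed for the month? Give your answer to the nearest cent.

Usage = 48.4 kWh/day × 28 days = 1355.2 kWh
First 1000 kWh × $0.098 = $98.00
Next 355.2 kWh × $0.127 = $45.11
Remaining tier: 0 kWh (not reached)
Energy charge = $143.11; + service $9.45 = $152.56

$152.56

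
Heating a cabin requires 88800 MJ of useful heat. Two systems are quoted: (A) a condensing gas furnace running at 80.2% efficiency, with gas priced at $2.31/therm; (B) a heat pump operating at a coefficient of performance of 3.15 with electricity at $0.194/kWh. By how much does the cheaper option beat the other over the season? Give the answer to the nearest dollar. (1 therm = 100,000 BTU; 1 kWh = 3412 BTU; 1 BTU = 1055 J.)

$905

Heat load = 88800 MJ = 88,800,000,000 J / 1055 = 84,170,616 BTU
Gas: input = 84,170,616 / 0.802 = 104,950,893 BTU = 1,050 therm → 1,050 × $2.31 = $2,424.37
Heat pump: 84,170,616 BTU / 3412 = 24,670 kWh heat; / 3.15 = 7,831 kWh in → × $0.194 = $1,519.30
Difference = |$2,424.37 − $1,519.30| = $905.07 ≈ $905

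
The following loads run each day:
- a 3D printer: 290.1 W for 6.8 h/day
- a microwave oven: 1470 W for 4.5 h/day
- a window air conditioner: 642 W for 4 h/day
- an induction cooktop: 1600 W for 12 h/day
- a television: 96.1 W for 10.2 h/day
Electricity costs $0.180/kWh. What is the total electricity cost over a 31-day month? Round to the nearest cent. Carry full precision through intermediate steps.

$174.85

3D printer: 290.1 W × 6.8 h × 31 d = 61,153 Wh = 61.15 kWh
microwave oven: 1470 W × 4.5 h × 31 d = 205,065 Wh = 205.1 kWh
window air conditioner: 642 W × 4 h × 31 d = 79,608 Wh = 79.61 kWh
induction cooktop: 1600 W × 12 h × 31 d = 595,200 Wh = 595.2 kWh
television: 96.1 W × 10.2 h × 31 d = 30,387 Wh = 30.39 kWh
Total energy = 61.15 + 205.1 + 79.61 + 595.2 + 30.39 = 971.4 kWh
Cost = 971.4 kWh × $0.180 = $174.85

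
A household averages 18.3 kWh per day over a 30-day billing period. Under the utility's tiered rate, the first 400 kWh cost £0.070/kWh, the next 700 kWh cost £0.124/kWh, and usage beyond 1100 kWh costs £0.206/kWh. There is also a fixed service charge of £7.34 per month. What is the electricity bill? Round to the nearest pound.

£54

Usage = 18.3 kWh/day × 30 days = 549 kWh
First 400 kWh × £0.070 = £28.00
Next 149 kWh × £0.124 = £18.48
Remaining tier: 0 kWh (not reached)
Energy charge = £46.48; + service £7.34 = £53.82 ≈ £54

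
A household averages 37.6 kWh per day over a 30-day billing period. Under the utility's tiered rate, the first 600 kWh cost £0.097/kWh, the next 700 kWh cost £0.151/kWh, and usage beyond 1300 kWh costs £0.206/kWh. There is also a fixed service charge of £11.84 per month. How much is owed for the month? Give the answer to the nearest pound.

Usage = 37.6 kWh/day × 30 days = 1128 kWh
First 600 kWh × £0.097 = £58.20
Next 528 kWh × £0.151 = £79.73
Remaining tier: 0 kWh (not reached)
Energy charge = £137.93; + service £11.84 = £149.77 ≈ £150

£150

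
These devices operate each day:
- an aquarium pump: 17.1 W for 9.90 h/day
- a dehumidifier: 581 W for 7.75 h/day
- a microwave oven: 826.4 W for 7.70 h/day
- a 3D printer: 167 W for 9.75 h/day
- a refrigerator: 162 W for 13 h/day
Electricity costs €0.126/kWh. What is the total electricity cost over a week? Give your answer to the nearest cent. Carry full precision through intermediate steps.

€13.03

aquarium pump: 17.1 W × 9.90 h × 7 d = 1,185 Wh = 1.185 kWh
dehumidifier: 581 W × 7.75 h × 7 d = 31,519 Wh = 31.52 kWh
microwave oven: 826.4 W × 7.70 h × 7 d = 44,543 Wh = 44.54 kWh
3D printer: 167 W × 9.75 h × 7 d = 11,398 Wh = 11.4 kWh
refrigerator: 162 W × 13 h × 7 d = 14,742 Wh = 14.74 kWh
Total energy = 1.185 + 31.52 + 44.54 + 11.4 + 14.74 = 103.4 kWh
Cost = 103.4 kWh × €0.126 = €13.03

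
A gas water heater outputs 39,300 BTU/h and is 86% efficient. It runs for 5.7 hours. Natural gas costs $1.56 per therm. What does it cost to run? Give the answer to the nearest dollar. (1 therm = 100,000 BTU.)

$4

Heat delivered = 39,300 BTU/h × 5.7 h = 224,010 BTU
Gas input = 224,010 / 0.86 = 260,477 BTU
= 260,477 / 100,000 = 2.605 therm
Cost = 2.605 × $1.56/therm = $4.06 ≈ $4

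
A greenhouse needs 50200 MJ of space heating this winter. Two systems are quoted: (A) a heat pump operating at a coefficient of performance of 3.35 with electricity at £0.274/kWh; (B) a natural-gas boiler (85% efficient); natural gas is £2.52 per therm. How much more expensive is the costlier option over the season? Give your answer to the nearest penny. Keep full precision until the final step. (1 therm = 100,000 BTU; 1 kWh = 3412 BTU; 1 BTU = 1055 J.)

£270.06

Heat load = 50200 MJ = 50,200,000,000 J / 1055 = 47,582,938 BTU
Gas: input = 47,582,938 / 0.85 = 55,979,928 BTU = 559.8 therm → 559.8 × £2.52 = £1,410.69
Heat pump: 47,582,938 BTU / 3412 = 13,950 kWh heat; / 3.35 = 4,163 kWh in → × £0.274 = £1,140.64
Difference = |£1,410.69 − £1,140.64| = £270.06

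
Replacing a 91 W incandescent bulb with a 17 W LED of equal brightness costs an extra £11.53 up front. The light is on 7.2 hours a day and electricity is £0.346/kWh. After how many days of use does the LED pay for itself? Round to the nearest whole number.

Power saved = 91 − 17 = 74 W
Daily energy saved = 74 W × 7.2 h = 532.8 Wh = 0.5328 kWh
Daily savings = 0.5328 × £0.346 = £0.1843
Payback = £11.53 / £0.1843 per day = 62.54 days

63 days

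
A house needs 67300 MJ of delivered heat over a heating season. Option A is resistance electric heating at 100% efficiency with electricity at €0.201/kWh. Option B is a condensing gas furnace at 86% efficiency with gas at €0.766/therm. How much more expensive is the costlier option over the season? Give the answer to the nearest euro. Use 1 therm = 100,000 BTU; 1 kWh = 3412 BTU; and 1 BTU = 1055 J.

€3190

Heat load = 67300 MJ = 67,300,000,000 J / 1055 = 63,791,469 BTU
Gas: input = 63,791,469 / 0.86 = 74,176,127 BTU = 741.8 therm → 741.8 × €0.766 = €568.19
Electric: 63,791,469 BTU / 3412 = 18,700 kWh → × €0.201 = €3,757.94
Difference = |€568.19 − €3,757.94| = €3,189.75 ≈ €3190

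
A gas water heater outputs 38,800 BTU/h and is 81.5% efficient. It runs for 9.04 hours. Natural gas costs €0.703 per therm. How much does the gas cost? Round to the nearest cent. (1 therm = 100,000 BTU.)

Heat delivered = 38,800 BTU/h × 9.04 h = 350,752 BTU
Gas input = 350,752 / 0.815 = 430,371 BTU
= 430,371 / 100,000 = 4.304 therm
Cost = 4.304 × €0.703/therm = €3.03

€3.03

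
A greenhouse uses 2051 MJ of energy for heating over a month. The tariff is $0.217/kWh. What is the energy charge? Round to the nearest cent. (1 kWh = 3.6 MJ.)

$123.63

2051 MJ × (0.27778 kWh/MJ) = 569.7 kWh
Cost = 569.7 kWh × $0.217/kWh = $123.63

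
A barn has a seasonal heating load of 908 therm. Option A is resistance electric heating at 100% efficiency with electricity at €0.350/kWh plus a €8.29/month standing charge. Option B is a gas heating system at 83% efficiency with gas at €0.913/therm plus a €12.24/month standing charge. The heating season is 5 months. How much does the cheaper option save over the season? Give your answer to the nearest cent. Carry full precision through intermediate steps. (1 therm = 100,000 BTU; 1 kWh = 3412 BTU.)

€8295.64

Heat load = 908 therm × 100,000 = 90,800,000 BTU
Gas: input = 90,800,000 / 0.83 = 109,397,590 BTU = 1,094 therm → 1,094 × €0.913 = €998.80; + 5 × €12.24 standing = €1,060.00
Electric: 90,800,000 BTU / 3412 = 26,610 kWh → × €0.350 = €9,314.19; + 5 × €8.29 standing = €9,355.64
Difference = |€1,060.00 − €9,355.64| = €8,295.64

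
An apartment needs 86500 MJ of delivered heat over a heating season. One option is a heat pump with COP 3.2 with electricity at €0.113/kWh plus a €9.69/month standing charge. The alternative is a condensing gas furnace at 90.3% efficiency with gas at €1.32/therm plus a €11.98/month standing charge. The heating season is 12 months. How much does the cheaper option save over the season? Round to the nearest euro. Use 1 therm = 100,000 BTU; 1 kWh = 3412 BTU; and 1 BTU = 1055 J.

Heat load = 86500 MJ = 86,500,000,000 J / 1055 = 81,990,521 BTU
Gas: input = 81,990,521 / 0.903 = 90,797,920 BTU = 908 therm → 908 × €1.32 = €1,198.53; + 12 × €11.98 standing = €1,342.29
Heat pump: 81,990,521 BTU / 3412 = 24,030 kWh heat; / 3.2 = 7,509 kWh in → × €0.113 = €848.56; + 12 × €9.69 standing = €964.84
Difference = |€1,342.29 − €964.84| = €377.45 ≈ €377

€377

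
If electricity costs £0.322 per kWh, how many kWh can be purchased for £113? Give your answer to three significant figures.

£113 / £0.322 per kWh = 350.9 kWh

351 kWh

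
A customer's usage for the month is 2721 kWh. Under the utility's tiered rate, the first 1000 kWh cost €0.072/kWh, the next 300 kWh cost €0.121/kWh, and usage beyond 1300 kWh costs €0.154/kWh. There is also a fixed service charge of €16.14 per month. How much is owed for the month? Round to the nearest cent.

First 1000 kWh × €0.072 = €72.00
Next 300 kWh × €0.121 = €36.30
Remaining 1421 kWh × €0.154 = €218.83
Energy charge = €327.13; + service €16.14 = €343.27

€343.27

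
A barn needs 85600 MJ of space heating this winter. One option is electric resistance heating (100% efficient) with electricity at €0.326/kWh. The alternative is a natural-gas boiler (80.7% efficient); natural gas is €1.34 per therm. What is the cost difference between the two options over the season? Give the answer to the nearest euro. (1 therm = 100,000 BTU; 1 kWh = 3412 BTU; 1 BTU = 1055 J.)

€6405

Heat load = 85600 MJ = 85,600,000,000 J / 1055 = 81,137,441 BTU
Gas: input = 81,137,441 / 0.807 = 100,542,058 BTU = 1,005 therm → 1,005 × €1.34 = €1,347.26
Electric: 81,137,441 BTU / 3412 = 23,780 kWh → × €0.326 = €7,752.29
Difference = |€1,347.26 − €7,752.29| = €6,405.02 ≈ €6405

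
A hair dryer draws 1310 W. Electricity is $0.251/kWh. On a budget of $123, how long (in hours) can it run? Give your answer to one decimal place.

Energy budget = $123 / $0.251 per kWh = 490 kWh = 490,040 Wh
Runtime = 490,040 Wh / 1310 W = 374.1 h

374.1 h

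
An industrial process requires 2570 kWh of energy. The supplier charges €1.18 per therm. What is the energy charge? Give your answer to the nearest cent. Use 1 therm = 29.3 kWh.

2570 kWh × (0.03413 therm/kWh) = 87.71 therm
Cost = 87.71 therm × €1.18/therm = €103.50

€103.50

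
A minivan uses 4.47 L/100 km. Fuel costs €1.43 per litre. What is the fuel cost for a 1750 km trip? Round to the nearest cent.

€111.86

Fuel = 4.47 L/100 km × 1750 km / 100 = 78.22 L
Cost = 78.22 L × €1.43/L = €111.86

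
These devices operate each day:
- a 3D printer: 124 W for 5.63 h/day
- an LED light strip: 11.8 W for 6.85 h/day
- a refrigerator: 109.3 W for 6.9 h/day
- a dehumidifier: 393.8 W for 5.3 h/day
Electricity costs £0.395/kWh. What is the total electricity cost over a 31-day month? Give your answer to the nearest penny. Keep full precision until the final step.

3D printer: 124 W × 5.63 h × 31 d = 21,642 Wh = 21.64 kWh
LED light strip: 11.8 W × 6.85 h × 31 d = 2,506 Wh = 2.506 kWh
refrigerator: 109.3 W × 6.9 h × 31 d = 23,379 Wh = 23.38 kWh
dehumidifier: 393.8 W × 5.3 h × 31 d = 64,701 Wh = 64.7 kWh
Total energy = 21.64 + 2.506 + 23.38 + 64.7 = 112.2 kWh
Cost = 112.2 kWh × £0.395 = £44.33

£44.33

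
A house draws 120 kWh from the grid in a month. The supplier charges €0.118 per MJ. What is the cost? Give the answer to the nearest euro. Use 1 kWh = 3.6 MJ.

120 kWh × (3.6 MJ/kWh) = 432 MJ
Cost = 432 MJ × €0.118/MJ = €50.98 ≈ €51

€51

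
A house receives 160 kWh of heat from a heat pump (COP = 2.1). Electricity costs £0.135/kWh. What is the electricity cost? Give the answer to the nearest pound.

£10

Electrical input = 160 kWh / 2.1 = 76.19 kWh
Cost = 76.19 × £0.135/kWh = £10.29 ≈ £10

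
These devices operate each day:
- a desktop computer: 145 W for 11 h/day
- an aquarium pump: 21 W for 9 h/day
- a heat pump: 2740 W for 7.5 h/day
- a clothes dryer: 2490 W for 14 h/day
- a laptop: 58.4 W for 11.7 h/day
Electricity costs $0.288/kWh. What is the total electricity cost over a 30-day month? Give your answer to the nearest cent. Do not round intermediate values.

$500.06

desktop computer: 145 W × 11 h × 30 d = 47,850 Wh = 47.85 kWh
aquarium pump: 21 W × 9 h × 30 d = 5,670 Wh = 5.67 kWh
heat pump: 2740 W × 7.5 h × 30 d = 616,500 Wh = 616.5 kWh
clothes dryer: 2490 W × 14 h × 30 d = 1,045,800 Wh = 1,046 kWh
laptop: 58.4 W × 11.7 h × 30 d = 20,498 Wh = 20.5 kWh
Total energy = 47.85 + 5.67 + 616.5 + 1,046 + 20.5 = 1,736 kWh
Cost = 1,736 kWh × $0.288 = $500.06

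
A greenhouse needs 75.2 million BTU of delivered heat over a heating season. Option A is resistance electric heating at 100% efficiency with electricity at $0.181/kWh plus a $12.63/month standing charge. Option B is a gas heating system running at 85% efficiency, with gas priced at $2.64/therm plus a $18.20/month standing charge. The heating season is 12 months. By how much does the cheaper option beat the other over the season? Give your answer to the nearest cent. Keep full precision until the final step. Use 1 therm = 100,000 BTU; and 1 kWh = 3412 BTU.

$1586.75

Heat load = 75.2 × 10⁶ BTU = 75,200,000 BTU
Gas: input = 75,200,000 / 0.85 = 88,470,588 BTU = 884.7 therm → 884.7 × $2.64 = $2,335.62; + 12 × $18.20 standing = $2,554.02
Electric: 75,200,000 BTU / 3412 = 22,040 kWh → × $0.181 = $3,989.21; + 12 × $12.63 standing = $4,140.77
Difference = |$2,554.02 − $4,140.77| = $1,586.75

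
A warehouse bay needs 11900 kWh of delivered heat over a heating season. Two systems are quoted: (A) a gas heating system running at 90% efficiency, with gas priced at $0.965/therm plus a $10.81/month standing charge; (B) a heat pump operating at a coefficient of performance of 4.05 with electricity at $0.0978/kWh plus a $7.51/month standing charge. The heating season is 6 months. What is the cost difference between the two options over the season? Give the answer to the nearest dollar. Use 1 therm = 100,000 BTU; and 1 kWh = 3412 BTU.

Heat load = 11900 kWh × 3412 = 40,602,800 BTU
Gas: input = 40,602,800 / 0.90 = 45,114,222 BTU = 451.1 therm → 451.1 × $0.965 = $435.35; + 6 × $10.81 standing = $500.21
Heat pump: 40,602,800 BTU / 3412 = 11,900 kWh heat; / 4.05 = 2,938 kWh in → × $0.0978 = $287.36; + 6 × $7.51 standing = $332.42
Difference = |$500.21 − $332.42| = $167.79 ≈ $168

$168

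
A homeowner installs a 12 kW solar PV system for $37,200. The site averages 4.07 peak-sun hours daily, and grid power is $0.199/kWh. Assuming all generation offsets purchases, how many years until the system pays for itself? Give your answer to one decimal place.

Daily generation = 12 kW × 4.07 h = 48.84 kWh
Annual generation = 48.84 × 365 = 17827 kWh
Annual savings = 17827 × $0.199 = $3,547.49
Payback = $37,200 / $3,547.49 = 10.5 years

10.5 years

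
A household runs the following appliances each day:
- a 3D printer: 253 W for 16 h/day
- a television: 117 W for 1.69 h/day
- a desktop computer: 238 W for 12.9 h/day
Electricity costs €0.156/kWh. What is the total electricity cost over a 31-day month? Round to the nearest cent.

3D printer: 253 W × 16 h × 31 d = 125,488 Wh = 125.5 kWh
television: 117 W × 1.69 h × 31 d = 6,130 Wh = 6.13 kWh
desktop computer: 238 W × 12.9 h × 31 d = 95,176 Wh = 95.18 kWh
Total energy = 125.5 + 6.13 + 95.18 = 226.8 kWh
Cost = 226.8 kWh × €0.156 = €35.38

€35.38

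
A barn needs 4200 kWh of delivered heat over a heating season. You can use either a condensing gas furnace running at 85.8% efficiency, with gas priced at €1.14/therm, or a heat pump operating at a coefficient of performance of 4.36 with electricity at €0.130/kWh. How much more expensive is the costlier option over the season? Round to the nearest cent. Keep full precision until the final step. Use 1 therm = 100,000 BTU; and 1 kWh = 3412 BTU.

€65.17

Heat load = 4200 kWh × 3412 = 14,330,400 BTU
Gas: input = 14,330,400 / 0.858 = 16,702,098 BTU = 167 therm → 167 × €1.14 = €190.40
Heat pump: 14,330,400 BTU / 3412 = 4,200 kWh heat; / 4.36 = 963.3 kWh in → × €0.130 = €125.23
Difference = |€190.40 − €125.23| = €65.17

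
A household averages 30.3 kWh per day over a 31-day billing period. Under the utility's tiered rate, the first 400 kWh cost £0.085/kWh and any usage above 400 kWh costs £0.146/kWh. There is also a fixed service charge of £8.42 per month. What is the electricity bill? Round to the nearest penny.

Usage = 30.3 kWh/day × 31 days = 939.3 kWh
First 400 kWh × £0.085 = £34.00
Remaining 539.3 kWh × £0.146 = £78.74
Energy charge = £112.74; + service £8.42 = £121.16

£121.16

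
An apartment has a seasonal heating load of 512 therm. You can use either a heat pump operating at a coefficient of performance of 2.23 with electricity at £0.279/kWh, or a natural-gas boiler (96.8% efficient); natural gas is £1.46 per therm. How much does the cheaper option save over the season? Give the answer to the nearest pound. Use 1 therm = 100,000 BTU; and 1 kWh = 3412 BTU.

Heat load = 512 therm × 100,000 = 51,200,000 BTU
Gas: input = 51,200,000 / 0.968 = 52,892,562 BTU = 528.9 therm → 528.9 × £1.46 = £772.23
Heat pump: 51,200,000 BTU / 3412 = 15,010 kWh heat; / 2.23 = 6,729 kWh in → × £0.279 = £1,877.41
Difference = |£772.23 − £1,877.41| = £1,105.18 ≈ £1105

£1105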